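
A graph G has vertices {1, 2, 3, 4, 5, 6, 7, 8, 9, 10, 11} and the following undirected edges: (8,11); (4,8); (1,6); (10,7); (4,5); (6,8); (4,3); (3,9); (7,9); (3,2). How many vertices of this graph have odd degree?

Degrees: 1:1, 2:1, 3:3, 4:3, 5:1, 6:2, 7:2, 8:3, 9:2, 10:1, 11:1
Odd-degree vertices: 1, 2, 3, 4, 5, 8, 10, 11.

8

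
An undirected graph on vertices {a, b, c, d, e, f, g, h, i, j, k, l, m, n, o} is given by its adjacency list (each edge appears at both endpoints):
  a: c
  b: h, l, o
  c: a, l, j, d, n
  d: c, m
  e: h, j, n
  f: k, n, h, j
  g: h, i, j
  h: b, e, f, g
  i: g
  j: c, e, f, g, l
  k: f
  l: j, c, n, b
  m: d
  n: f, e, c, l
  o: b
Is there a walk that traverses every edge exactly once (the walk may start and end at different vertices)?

Degrees: a:1, b:3, c:5, d:2, e:3, f:4, g:3, h:4, i:1, j:5, k:1, l:4, m:1, n:4, o:1
Odd-degree vertices: a, b, c, e, g, i, j, k, m, o (10 total).
With 10 odd-degree vertices (more than two), no single trail can use every edge.

No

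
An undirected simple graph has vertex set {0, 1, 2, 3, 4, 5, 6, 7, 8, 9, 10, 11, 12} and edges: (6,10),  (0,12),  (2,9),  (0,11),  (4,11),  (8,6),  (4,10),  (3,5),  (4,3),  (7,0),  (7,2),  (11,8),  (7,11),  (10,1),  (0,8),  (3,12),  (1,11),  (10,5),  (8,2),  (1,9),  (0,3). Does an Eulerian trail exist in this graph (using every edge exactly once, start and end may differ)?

Degrees: 0:5, 1:3, 2:3, 3:4, 4:3, 5:2, 6:2, 7:3, 8:4, 9:2, 10:4, 11:5, 12:2
Odd-degree vertices: 0, 1, 2, 4, 7, 11 (6 total).
With 6 odd-degree vertices (more than two), no single trail can use every edge.

No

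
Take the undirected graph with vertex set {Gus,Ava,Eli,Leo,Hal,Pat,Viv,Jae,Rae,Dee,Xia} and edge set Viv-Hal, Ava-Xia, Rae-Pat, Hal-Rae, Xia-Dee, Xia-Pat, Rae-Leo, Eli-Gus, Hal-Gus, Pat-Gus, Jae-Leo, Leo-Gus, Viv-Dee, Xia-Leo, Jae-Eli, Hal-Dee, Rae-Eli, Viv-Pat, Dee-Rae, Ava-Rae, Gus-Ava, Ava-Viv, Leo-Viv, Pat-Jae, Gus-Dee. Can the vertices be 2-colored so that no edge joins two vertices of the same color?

No

Gus-Hal-Dee-Gus is an odd cycle (length 3), and a bipartite graph can contain only even cycles.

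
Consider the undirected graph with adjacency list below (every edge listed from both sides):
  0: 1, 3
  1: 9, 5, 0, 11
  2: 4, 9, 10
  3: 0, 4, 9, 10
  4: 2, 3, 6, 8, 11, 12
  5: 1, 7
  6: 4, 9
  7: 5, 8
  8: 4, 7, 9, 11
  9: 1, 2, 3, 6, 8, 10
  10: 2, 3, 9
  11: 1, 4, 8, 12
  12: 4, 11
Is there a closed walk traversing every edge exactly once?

Degrees: 0:2, 1:4, 2:3, 3:4, 4:6, 5:2, 6:2, 7:2, 8:4, 9:6, 10:3, 11:4, 12:2
Vertices with odd degree: 2, 10. An Eulerian circuit requires all degrees even.

No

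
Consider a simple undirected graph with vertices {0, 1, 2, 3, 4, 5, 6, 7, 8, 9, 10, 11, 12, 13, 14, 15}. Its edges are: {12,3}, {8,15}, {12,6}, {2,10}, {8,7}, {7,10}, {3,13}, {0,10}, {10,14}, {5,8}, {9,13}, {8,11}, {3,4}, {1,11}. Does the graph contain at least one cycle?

|V| = 16, |E| = 14, number of components = 2.
Since 14 = 16 - 2, the graph is a forest and contains no cycle.

No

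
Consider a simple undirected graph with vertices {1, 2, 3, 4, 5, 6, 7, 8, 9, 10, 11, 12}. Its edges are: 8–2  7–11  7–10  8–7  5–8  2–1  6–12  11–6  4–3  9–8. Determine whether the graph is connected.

No

Component: {3, 4}
Component: {1, 2, 5, 6, 7, 8, 9, 10, 11, 12}
No edge joins these 2 groups, so the graph is disconnected.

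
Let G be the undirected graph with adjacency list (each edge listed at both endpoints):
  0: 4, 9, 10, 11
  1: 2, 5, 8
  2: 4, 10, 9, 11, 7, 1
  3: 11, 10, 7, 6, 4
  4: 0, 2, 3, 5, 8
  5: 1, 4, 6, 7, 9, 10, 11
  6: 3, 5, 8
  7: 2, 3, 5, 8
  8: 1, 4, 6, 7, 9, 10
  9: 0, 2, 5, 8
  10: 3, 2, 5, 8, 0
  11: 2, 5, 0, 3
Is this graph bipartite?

Color {1, 4, 6, 7, 9, 10, 11} black and {0, 2, 3, 5, 8} white. No edge joins two same-colored vertices, so the graph is bipartite.

Yes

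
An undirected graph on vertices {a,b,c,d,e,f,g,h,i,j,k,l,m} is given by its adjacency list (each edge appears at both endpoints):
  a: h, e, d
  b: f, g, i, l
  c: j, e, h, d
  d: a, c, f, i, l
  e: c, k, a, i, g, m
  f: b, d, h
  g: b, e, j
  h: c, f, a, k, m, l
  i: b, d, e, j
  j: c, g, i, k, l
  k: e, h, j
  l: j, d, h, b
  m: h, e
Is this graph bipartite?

Color {b, d, e, h, j} black and {a, c, f, g, i, k, l, m} white. No edge joins two same-colored vertices, so the graph is bipartite.

Yes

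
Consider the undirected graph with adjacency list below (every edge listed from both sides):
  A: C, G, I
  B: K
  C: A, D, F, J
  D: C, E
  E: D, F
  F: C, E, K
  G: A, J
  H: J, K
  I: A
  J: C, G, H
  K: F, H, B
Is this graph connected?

Starting from A and exploring outward reaches every vertex (A, C, I, G, F, D, J, K, E, H, B); the graph is connected.

Yes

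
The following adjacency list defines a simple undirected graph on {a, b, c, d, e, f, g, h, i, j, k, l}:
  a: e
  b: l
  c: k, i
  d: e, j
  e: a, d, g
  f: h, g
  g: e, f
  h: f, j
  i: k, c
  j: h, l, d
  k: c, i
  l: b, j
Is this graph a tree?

No

The graph has 12 vertices and 12 edges.
It is not connected, so it is not a tree.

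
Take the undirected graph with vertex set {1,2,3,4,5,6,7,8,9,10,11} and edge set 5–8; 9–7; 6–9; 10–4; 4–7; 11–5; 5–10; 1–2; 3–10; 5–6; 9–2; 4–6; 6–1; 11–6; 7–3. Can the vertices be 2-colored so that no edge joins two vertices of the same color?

The cycle 5-6-11-5 has length 3, which is odd, so the graph is not bipartite.

No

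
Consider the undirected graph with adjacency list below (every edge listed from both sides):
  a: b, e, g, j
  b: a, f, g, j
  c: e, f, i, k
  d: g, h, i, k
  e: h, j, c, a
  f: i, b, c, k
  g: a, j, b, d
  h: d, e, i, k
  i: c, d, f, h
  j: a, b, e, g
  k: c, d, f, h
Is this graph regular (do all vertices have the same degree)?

Yes

Degrees: a:4, b:4, c:4, d:4, e:4, f:4, g:4, h:4, i:4, j:4, k:4
All degrees equal 4; the graph is regular.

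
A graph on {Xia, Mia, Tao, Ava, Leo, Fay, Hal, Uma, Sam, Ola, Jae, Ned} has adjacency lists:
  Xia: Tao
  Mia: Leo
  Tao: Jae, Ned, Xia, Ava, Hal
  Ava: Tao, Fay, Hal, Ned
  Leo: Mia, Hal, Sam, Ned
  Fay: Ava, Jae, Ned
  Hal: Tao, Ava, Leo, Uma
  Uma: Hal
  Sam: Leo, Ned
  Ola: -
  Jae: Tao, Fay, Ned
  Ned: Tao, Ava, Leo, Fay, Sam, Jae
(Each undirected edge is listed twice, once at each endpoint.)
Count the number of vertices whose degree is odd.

Degrees: Xia:1, Mia:1, Tao:5, Ava:4, Leo:4, Fay:3, Hal:4, Uma:1, Sam:2, Ola:0, Jae:3, Ned:6
Odd-degree vertices: Xia, Mia, Tao, Fay, Uma, Jae.

6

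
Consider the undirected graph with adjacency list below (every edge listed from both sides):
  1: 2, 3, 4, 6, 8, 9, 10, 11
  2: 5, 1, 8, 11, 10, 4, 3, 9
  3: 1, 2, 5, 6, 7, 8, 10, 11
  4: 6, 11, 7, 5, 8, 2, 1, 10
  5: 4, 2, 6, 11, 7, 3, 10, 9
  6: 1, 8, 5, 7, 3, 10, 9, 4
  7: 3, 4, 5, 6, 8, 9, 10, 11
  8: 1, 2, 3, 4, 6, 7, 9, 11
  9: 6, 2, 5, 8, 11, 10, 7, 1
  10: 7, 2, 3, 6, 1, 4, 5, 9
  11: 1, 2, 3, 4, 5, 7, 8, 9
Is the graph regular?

Yes

Degrees: 1:8, 2:8, 3:8, 4:8, 5:8, 6:8, 7:8, 8:8, 9:8, 10:8, 11:8
Every vertex has degree 8, so the graph is 8-regular.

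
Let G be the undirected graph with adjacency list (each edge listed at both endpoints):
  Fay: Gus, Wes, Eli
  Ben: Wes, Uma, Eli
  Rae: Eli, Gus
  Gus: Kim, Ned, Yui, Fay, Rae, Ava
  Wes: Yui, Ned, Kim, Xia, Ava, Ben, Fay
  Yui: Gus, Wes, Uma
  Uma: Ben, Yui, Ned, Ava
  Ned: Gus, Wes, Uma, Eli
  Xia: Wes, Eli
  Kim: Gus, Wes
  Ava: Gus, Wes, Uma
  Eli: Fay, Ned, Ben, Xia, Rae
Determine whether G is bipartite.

A valid 2-coloring puts {Gus, Wes, Uma, Eli} on one side and {Fay, Ben, Rae, Yui, Ned, Xia, Kim, Ava} on the other; every edge crosses between the two sides.

Yes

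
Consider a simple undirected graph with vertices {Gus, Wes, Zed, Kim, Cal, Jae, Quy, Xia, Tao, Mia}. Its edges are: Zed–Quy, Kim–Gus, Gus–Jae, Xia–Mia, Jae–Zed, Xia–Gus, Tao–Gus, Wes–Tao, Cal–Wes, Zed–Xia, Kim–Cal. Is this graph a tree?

No

The graph has 10 vertices and 11 edges.
Connected but with 11 > 9 edges, so it has a cycle and is not a tree.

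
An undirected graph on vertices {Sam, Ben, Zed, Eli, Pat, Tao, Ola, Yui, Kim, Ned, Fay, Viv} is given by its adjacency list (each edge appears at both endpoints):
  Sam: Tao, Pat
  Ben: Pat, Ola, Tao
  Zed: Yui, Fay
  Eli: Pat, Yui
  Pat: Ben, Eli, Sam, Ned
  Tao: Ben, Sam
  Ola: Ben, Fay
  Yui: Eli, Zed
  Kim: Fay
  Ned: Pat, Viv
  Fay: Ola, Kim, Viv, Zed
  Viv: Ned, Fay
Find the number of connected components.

Component: {Sam, Ben, Zed, Eli, Pat, Tao, Ola, Yui, Kim, Ned, Fay, Viv}

1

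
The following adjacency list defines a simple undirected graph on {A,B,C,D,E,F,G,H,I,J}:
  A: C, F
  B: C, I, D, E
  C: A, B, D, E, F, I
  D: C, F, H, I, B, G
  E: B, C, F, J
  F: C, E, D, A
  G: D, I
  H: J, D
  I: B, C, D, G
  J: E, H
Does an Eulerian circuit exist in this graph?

Yes

Degrees: A:2, B:4, C:6, D:6, E:4, F:4, G:2, H:2, I:4, J:2
Every vertex has even degree and the edges form a single connected piece, so an Eulerian circuit exists.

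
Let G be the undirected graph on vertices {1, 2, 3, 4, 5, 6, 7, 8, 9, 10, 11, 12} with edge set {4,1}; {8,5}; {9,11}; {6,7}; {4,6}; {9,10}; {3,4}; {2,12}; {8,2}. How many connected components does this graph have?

Component: {9, 10, 11}
Component: {2, 5, 8, 12}
Component: {1, 3, 4, 6, 7}

3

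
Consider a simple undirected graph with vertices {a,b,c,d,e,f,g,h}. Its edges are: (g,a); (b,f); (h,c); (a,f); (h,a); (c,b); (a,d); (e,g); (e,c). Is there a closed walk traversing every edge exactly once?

No

Degrees: a:4, b:2, c:3, d:1, e:2, f:2, g:2, h:2
Vertices with odd degree: c, d. An Eulerian circuit requires all degrees even.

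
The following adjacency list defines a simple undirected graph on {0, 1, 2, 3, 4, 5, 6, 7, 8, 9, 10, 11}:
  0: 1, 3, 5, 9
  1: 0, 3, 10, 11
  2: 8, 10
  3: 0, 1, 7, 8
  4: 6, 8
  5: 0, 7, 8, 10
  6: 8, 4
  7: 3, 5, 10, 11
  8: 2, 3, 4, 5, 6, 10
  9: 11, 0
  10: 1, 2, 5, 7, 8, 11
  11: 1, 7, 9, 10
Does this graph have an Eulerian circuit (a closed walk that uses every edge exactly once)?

Degrees: 0:4, 1:4, 2:2, 3:4, 4:2, 5:4, 6:2, 7:4, 8:6, 9:2, 10:6, 11:4
All degrees are even and the non-isolated vertices are connected — an Eulerian circuit exists.

Yes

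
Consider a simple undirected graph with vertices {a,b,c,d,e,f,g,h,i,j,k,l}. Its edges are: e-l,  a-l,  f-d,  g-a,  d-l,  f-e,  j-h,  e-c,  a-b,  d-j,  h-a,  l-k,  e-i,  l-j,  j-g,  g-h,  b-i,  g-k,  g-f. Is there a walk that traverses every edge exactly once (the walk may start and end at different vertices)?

Degrees: a:4, b:2, c:1, d:3, e:4, f:3, g:5, h:3, i:2, j:4, k:2, l:5
Odd-degree vertices: c, d, f, g, h, l (6 total).
With 6 odd-degree vertices (more than two), no single trail can use every edge.

No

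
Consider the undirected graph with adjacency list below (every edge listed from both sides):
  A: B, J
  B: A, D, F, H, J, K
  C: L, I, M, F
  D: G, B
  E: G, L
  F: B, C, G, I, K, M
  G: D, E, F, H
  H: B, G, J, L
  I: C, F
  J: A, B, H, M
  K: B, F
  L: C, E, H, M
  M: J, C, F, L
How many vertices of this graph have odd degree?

0

Degrees: A:2, B:6, C:4, D:2, E:2, F:6, G:4, H:4, I:2, J:4, K:2, L:4, M:4
Odd-degree vertices: none.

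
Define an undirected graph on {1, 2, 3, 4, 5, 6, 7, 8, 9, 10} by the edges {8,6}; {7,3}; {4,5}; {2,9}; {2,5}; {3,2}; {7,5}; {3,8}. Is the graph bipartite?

Yes

Color {1, 3, 5, 6, 9, 10} black and {2, 4, 7, 8} white. No edge joins two same-colored vertices, so the graph is bipartite.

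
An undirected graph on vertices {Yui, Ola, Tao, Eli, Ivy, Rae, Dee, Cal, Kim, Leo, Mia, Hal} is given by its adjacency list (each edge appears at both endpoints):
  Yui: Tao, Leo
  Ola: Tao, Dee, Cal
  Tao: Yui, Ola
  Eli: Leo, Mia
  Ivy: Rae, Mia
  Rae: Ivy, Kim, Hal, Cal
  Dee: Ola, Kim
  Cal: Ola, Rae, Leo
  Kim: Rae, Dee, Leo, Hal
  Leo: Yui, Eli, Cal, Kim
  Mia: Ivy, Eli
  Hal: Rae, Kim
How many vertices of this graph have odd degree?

Degrees: Yui:2, Ola:3, Tao:2, Eli:2, Ivy:2, Rae:4, Dee:2, Cal:3, Kim:4, Leo:4, Mia:2, Hal:2
Odd-degree vertices: Ola, Cal.

2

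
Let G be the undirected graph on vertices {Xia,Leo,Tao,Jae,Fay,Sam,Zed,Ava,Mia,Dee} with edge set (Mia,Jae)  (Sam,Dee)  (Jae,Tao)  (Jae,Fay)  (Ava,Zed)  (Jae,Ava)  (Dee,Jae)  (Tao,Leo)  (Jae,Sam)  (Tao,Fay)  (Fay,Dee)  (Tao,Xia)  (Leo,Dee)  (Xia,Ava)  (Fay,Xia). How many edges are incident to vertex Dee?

Neighbors of Dee: Leo, Jae, Fay, Sam.

4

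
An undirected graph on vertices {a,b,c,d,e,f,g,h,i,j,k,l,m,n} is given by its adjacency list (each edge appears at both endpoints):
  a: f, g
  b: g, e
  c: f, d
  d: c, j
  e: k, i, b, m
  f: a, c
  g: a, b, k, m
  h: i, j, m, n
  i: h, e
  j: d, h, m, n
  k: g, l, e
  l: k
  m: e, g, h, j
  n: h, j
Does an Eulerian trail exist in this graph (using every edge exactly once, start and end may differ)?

Degrees: a:2, b:2, c:2, d:2, e:4, f:2, g:4, h:4, i:2, j:4, k:3, l:1, m:4, n:2
Odd-degree vertices: k, l (2 total).
With 2 odd-degree vertices and all edges in one connected piece, an Eulerian trail exists (from k to l).

Yes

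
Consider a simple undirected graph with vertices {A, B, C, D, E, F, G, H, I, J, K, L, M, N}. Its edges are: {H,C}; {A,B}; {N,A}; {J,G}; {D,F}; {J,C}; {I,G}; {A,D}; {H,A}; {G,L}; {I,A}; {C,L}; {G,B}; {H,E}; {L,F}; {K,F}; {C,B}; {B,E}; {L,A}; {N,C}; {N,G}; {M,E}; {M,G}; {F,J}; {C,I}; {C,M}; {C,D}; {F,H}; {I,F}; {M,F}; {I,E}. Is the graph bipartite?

Yes

A valid 2-coloring puts {B, D, H, I, J, K, L, M, N} on one side and {A, C, E, F, G} on the other; every edge crosses between the two sides.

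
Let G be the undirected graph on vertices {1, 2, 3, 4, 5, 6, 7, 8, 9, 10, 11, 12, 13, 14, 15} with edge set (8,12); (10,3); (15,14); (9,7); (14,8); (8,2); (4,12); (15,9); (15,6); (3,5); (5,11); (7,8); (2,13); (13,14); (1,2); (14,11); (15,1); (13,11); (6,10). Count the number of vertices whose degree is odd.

Degrees: 1:2, 2:3, 3:2, 4:1, 5:2, 6:2, 7:2, 8:4, 9:2, 10:2, 11:3, 12:2, 13:3, 14:4, 15:4
Odd-degree vertices: 2, 4, 11, 13.

4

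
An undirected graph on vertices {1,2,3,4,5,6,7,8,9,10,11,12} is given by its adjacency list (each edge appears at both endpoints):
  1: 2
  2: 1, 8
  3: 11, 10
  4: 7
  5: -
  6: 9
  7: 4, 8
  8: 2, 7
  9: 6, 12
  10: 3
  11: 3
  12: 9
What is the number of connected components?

4

Component: {5}
Component: {3, 10, 11}
Component: {6, 9, 12}
Component: {1, 2, 4, 7, 8}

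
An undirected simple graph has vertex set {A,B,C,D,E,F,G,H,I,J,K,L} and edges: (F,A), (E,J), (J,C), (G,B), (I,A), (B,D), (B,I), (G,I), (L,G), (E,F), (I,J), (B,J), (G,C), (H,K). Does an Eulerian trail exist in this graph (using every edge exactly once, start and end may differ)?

No

Degrees: A:2, B:4, C:2, D:1, E:2, F:2, G:4, H:1, I:4, J:4, K:1, L:1
Odd-degree vertices: D, H, K, L (4 total).
With 4 odd-degree vertices (more than two), no single trail can use every edge.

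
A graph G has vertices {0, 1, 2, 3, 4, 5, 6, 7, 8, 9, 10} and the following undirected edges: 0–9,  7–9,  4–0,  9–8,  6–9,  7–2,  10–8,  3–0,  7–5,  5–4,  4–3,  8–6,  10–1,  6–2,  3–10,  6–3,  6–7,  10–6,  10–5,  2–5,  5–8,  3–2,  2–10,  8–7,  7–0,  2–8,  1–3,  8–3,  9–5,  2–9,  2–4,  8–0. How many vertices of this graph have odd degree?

Degrees: 0:5, 1:2, 2:8, 3:7, 4:4, 5:6, 6:6, 7:6, 8:8, 9:6, 10:6
Odd-degree vertices: 0, 3.

2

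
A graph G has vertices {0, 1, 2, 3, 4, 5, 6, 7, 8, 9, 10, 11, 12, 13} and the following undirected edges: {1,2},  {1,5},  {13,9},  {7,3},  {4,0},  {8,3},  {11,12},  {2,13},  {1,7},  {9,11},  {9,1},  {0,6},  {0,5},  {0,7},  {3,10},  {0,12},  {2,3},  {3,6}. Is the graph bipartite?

Partition the vertices as {2, 4, 5, 6, 7, 8, 9, 10, 12} vs {0, 1, 3, 11, 13}. Each listed edge has one endpoint in each part, so the graph is bipartite.

Yes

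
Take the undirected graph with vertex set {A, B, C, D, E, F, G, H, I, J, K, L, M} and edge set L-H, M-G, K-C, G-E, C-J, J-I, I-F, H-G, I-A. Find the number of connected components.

Component: {B}
Component: {D}
Component: {E, G, H, L, M}
Component: {A, C, F, I, J, K}

4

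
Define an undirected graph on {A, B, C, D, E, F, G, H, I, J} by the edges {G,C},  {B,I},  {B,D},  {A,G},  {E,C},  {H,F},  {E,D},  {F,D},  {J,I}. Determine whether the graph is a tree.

Yes

The graph has 10 vertices and 9 edges.
Connected and |E| = |V| - 1, which characterizes a tree.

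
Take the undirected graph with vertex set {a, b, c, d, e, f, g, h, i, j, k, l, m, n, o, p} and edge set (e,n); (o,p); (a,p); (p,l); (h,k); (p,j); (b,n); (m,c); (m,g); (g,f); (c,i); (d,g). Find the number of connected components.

4

Component: {h, k}
Component: {b, e, n}
Component: {a, j, l, o, p}
Component: {c, d, f, g, i, m}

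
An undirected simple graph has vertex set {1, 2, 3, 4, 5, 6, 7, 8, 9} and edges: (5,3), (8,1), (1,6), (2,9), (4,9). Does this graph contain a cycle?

|V| = 9, |E| = 5, number of components = 4.
Since 5 = 9 - 4, the graph is a forest and contains no cycle.

No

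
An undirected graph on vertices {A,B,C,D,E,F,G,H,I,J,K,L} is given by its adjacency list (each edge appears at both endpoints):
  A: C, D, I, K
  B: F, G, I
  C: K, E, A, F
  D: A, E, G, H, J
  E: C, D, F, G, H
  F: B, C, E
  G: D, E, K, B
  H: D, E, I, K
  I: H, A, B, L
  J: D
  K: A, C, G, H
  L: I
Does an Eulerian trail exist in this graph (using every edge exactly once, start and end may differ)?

No

Degrees: A:4, B:3, C:4, D:5, E:5, F:3, G:4, H:4, I:4, J:1, K:4, L:1
Odd-degree vertices: B, D, E, F, J, L (6 total).
With 6 odd-degree vertices (more than two), no single trail can use every edge.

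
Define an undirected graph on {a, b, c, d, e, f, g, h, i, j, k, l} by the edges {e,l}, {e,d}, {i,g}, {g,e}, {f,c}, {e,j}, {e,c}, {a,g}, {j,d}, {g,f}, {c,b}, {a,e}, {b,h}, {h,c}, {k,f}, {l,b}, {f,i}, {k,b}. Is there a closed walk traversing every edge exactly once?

Yes

Degrees: a:2, b:4, c:4, d:2, e:6, f:4, g:4, h:2, i:2, j:2, k:2, l:2
All degrees are even and the non-isolated vertices are connected — an Eulerian circuit exists.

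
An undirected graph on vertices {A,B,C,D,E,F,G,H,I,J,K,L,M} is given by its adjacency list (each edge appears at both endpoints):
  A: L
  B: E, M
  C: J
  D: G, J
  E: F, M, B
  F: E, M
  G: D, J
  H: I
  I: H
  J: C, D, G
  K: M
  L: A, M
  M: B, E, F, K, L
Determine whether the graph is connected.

No

Component: {H, I}
Component: {C, D, G, J}
Component: {A, B, E, F, K, L, M}
No edge joins these 3 groups, so the graph is disconnected.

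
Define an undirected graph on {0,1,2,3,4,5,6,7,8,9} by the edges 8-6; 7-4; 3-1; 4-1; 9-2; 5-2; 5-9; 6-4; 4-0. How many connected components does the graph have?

Component: {2, 5, 9}
Component: {0, 1, 3, 4, 6, 7, 8}

2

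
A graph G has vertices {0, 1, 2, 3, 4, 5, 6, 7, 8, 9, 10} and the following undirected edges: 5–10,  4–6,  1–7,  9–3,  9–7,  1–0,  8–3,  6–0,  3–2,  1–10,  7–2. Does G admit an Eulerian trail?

No

Degrees: 0:2, 1:3, 2:2, 3:3, 4:1, 5:1, 6:2, 7:3, 8:1, 9:2, 10:2
Odd-degree vertices: 1, 3, 4, 5, 7, 8 (6 total).
An Eulerian trail requires 0 or 2 odd-degree vertices; here there are 6.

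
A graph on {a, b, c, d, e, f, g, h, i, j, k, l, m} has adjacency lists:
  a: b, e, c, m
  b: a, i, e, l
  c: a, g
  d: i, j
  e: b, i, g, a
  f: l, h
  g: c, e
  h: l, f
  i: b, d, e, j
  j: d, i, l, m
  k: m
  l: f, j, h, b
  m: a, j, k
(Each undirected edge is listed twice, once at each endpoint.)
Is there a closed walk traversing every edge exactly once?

No

Degrees: a:4, b:4, c:2, d:2, e:4, f:2, g:2, h:2, i:4, j:4, k:1, l:4, m:3
k, m have odd degree; an Eulerian circuit needs every degree to be even, so none exists.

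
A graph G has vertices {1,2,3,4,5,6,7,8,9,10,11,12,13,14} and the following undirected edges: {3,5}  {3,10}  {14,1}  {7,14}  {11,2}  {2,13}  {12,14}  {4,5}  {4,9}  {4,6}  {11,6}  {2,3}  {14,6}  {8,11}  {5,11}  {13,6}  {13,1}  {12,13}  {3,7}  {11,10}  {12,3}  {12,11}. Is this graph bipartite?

Yes

Partition the vertices as {3, 4, 11, 13, 14} vs {1, 2, 5, 6, 7, 8, 9, 10, 12}. Each listed edge has one endpoint in each part, so the graph is bipartite.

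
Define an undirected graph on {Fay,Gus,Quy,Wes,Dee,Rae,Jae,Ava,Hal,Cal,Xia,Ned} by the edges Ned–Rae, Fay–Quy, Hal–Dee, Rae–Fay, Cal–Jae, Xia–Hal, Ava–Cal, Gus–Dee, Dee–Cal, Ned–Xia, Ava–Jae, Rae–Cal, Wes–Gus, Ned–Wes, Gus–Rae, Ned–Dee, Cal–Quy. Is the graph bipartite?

No

The cycle Ava-Jae-Cal-Ava has length 3, which is odd, so the graph is not bipartite.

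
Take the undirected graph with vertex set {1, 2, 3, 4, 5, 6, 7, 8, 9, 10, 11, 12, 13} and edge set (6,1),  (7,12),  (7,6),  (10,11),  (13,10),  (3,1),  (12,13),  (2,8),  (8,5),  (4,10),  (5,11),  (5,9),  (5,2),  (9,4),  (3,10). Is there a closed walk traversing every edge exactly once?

Degrees: 1:2, 2:2, 3:2, 4:2, 5:4, 6:2, 7:2, 8:2, 9:2, 10:4, 11:2, 12:2, 13:2
All degrees are even and the non-isolated vertices are connected — an Eulerian circuit exists.

Yes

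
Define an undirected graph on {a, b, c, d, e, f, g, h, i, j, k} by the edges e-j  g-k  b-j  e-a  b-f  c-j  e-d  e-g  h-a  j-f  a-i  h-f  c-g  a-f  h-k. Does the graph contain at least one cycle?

Yes

The graph has 11 vertices, 15 edges, and 1 connected component.
One cycle is a-e-g-k-h-f-a.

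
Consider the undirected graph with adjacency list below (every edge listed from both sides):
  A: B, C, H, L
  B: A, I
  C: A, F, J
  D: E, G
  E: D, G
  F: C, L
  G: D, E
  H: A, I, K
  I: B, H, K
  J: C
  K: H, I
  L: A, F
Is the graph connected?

No

Component: {D, E, G}
Component: {A, B, C, F, H, I, J, K, L}
No edge joins these 2 groups, so the graph is disconnected.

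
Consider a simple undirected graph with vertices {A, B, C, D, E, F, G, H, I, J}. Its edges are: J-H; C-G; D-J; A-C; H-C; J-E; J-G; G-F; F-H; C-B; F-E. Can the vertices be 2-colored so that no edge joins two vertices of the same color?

A valid 2-coloring puts {C, F, I, J} on one side and {A, B, D, E, G, H} on the other; every edge crosses between the two sides.

Yes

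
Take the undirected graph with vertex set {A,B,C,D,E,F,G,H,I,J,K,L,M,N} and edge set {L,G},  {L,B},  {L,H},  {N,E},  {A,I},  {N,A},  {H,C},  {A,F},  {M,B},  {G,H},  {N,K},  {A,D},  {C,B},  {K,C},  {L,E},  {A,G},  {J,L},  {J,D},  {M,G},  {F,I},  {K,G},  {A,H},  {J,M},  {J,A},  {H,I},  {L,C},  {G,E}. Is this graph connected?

A breadth-first search from A visits A, N, I, F, D, J, H, G, K, E, L, M, C, B — all 14 vertices — so the graph is connected.

Yes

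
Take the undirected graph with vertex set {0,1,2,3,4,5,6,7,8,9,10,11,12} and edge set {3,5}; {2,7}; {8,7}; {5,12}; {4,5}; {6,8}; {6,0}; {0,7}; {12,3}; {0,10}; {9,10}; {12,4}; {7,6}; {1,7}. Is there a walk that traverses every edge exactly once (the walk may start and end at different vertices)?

No

Degrees: 0:3, 1:1, 2:1, 3:2, 4:2, 5:3, 6:3, 7:5, 8:2, 9:1, 10:2, 11:0, 12:3
Odd-degree vertices: 0, 1, 2, 5, 6, 7, 9, 12 (8 total).
With 8 odd-degree vertices (more than two), no single trail can use every edge.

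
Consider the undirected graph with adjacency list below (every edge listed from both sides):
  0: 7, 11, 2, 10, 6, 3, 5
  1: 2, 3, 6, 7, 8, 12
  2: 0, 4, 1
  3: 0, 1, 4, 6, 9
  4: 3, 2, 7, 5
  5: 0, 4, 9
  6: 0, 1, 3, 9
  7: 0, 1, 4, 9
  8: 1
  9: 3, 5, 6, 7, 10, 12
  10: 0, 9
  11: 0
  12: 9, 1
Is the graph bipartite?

The cycle 3-6-9-3 has length 3, which is odd, so the graph is not bipartite.

No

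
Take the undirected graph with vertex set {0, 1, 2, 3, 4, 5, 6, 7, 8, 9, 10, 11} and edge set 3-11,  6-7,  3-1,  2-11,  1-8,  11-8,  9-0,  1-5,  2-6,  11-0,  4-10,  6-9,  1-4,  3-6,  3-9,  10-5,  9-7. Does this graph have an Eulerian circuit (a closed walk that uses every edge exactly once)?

Yes

Degrees: 0:2, 1:4, 2:2, 3:4, 4:2, 5:2, 6:4, 7:2, 8:2, 9:4, 10:2, 11:4
All degrees are even and the non-isolated vertices are connected — an Eulerian circuit exists.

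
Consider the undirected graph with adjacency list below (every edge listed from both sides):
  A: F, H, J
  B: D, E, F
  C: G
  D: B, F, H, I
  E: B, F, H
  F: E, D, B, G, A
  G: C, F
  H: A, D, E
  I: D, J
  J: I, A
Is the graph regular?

Degrees: A:3, B:3, C:1, D:4, E:3, F:5, G:2, H:3, I:2, J:2
Degrees are not all equal (e.g. deg(C)=1 but deg(F)=5); not regular.

No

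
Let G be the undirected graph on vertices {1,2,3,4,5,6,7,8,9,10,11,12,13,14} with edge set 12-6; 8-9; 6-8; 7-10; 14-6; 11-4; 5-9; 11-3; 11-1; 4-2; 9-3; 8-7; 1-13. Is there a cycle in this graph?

No

|V| = 14, |E| = 13, number of components = 1.
Since 13 = 14 - 1, the graph is a forest and contains no cycle.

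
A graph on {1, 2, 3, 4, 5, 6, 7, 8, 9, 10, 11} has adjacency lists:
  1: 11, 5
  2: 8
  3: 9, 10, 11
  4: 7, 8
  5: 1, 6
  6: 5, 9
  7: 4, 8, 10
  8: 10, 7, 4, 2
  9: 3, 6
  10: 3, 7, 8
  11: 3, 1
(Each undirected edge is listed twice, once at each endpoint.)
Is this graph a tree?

No

The graph has 11 vertices and 13 edges.
A tree on 11 vertices has exactly 10 edges; this graph has 13, so it contains a cycle and is not a tree.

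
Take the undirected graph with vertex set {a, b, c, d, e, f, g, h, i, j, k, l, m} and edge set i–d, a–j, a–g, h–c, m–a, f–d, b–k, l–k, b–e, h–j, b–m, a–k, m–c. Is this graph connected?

Component: {d, f, i}
Component: {a, b, c, e, g, h, j, k, l, m}
No edge joins these 2 groups, so the graph is disconnected.

No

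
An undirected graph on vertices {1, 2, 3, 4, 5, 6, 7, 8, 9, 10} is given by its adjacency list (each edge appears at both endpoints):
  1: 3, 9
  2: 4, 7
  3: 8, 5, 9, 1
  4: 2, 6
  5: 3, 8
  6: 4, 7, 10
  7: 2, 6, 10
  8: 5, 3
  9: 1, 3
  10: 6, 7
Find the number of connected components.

Component: {1, 3, 5, 8, 9}
Component: {2, 4, 6, 7, 10}

2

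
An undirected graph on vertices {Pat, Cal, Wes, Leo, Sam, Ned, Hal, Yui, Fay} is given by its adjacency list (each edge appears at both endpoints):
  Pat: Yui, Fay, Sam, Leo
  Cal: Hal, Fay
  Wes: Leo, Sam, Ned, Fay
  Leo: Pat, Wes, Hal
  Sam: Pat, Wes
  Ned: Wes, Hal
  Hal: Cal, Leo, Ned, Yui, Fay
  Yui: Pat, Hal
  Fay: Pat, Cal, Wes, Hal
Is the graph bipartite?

No

The cycle Hal-Cal-Fay-Hal has length 3, which is odd, so the graph is not bipartite.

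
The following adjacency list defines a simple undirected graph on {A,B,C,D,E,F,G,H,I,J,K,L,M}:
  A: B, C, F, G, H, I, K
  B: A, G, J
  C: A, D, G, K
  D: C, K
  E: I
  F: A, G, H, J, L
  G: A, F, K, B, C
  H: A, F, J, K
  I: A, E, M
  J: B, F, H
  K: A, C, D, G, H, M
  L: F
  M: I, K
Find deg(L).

Neighbors of L: F.

1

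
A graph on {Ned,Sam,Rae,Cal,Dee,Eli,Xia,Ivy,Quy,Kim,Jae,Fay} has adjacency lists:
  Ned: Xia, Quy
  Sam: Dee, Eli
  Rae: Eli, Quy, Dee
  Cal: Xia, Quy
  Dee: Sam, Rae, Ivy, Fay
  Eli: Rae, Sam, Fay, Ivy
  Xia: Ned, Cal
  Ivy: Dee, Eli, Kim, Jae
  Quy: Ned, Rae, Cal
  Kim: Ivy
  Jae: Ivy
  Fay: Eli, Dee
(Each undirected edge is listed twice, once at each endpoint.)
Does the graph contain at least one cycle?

Yes

|V| = 12, |E| = 15, number of components = 1.
Since 15 > 12 - 1, a cycle must exist; for instance Dee-Ivy-Eli-Fay-Dee.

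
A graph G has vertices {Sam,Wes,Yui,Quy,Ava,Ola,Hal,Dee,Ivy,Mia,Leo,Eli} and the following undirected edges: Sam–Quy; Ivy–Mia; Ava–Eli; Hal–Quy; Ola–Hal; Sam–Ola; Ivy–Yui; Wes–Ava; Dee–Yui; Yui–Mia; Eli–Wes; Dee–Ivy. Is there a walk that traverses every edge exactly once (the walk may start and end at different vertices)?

Degrees: Sam:2, Wes:2, Yui:3, Quy:2, Ava:2, Ola:2, Hal:2, Dee:2, Ivy:3, Mia:2, Leo:0, Eli:2
Odd-degree vertices: Yui, Ivy (2 total).
The edges lie in more than one component, so no single trail can cover them all.

No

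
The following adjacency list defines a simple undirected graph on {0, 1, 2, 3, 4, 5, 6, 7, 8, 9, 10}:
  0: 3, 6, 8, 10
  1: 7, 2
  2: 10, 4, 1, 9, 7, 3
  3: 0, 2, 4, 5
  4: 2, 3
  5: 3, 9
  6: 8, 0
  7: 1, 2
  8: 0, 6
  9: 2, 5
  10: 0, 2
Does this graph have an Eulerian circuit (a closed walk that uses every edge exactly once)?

Yes

Degrees: 0:4, 1:2, 2:6, 3:4, 4:2, 5:2, 6:2, 7:2, 8:2, 9:2, 10:2
All degrees are even and the non-isolated vertices are connected — an Eulerian circuit exists.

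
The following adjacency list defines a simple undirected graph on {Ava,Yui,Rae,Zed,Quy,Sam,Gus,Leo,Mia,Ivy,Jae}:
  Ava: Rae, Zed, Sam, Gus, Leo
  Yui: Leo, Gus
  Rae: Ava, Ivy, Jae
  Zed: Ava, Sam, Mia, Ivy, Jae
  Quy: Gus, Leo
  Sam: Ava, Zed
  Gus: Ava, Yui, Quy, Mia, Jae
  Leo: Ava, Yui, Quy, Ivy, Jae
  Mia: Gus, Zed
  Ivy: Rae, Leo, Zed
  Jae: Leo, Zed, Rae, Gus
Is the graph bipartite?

No

Zed-Sam-Ava-Zed is an odd cycle (length 3), and a bipartite graph can contain only even cycles.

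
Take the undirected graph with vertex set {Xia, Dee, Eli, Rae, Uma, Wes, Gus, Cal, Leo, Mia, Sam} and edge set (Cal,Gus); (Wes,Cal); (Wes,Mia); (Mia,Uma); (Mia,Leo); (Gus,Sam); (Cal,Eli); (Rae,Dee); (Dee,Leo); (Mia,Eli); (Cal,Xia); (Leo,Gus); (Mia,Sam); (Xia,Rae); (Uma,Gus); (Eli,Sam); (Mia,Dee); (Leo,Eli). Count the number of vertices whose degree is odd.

2

Degrees: Xia:2, Dee:3, Eli:4, Rae:2, Uma:2, Wes:2, Gus:4, Cal:4, Leo:4, Mia:6, Sam:3
Odd-degree vertices: Dee, Sam.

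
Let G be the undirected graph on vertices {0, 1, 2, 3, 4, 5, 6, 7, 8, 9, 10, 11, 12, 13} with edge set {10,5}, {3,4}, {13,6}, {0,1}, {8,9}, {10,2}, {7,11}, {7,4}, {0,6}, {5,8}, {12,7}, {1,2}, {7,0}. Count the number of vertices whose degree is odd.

Degrees: 0:3, 1:2, 2:2, 3:1, 4:2, 5:2, 6:2, 7:4, 8:2, 9:1, 10:2, 11:1, 12:1, 13:1
Odd-degree vertices: 0, 3, 9, 11, 12, 13.

6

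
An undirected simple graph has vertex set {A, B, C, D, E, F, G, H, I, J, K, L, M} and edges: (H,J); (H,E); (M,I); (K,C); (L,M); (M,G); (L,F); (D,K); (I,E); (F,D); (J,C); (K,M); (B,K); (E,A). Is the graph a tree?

No

The graph has 13 vertices and 14 edges.
A tree on 13 vertices has exactly 12 edges; this graph has 14, so it contains a cycle and is not a tree.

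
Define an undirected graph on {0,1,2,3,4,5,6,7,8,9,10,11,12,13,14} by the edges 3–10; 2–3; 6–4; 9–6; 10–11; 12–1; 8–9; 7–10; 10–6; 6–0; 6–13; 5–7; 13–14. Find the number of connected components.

2

Component: {1, 12}
Component: {0, 2, 3, 4, 5, 6, 7, 8, 9, 10, 11, 13, 14}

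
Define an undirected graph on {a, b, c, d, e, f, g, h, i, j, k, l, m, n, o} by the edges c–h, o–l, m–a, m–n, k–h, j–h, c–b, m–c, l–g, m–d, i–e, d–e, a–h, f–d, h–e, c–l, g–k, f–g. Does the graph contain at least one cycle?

The graph has 15 vertices, 18 edges, and 1 connected component.
Since 18 > 15 - 1, a cycle must exist; for instance m-d-e-h-c-m.

Yes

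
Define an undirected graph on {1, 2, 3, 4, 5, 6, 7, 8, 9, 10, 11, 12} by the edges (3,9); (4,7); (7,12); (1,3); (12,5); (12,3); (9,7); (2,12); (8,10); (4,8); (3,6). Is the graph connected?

No

Component: {11}
Component: {1, 2, 3, 4, 5, 6, 7, 8, 9, 10, 12}
No edge joins these 2 groups, so the graph is disconnected.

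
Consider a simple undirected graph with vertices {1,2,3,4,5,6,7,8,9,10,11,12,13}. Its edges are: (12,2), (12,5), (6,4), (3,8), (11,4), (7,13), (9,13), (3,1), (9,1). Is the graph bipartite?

Yes

Color {3, 6, 7, 9, 10, 11, 12} black and {1, 2, 4, 5, 8, 13} white. No edge joins two same-colored vertices, so the graph is bipartite.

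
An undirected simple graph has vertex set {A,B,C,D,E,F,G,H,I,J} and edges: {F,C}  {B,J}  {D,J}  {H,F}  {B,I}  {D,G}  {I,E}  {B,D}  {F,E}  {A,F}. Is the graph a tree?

|V| = 10, |E| = 10.
A tree on 10 vertices has exactly 9 edges; this graph has 10, so it contains a cycle and is not a tree.

No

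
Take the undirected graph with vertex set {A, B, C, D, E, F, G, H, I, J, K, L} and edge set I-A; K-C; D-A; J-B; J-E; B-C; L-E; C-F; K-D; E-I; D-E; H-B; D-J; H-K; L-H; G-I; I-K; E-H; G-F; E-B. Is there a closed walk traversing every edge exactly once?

Degrees: A:2, B:4, C:3, D:4, E:6, F:2, G:2, H:4, I:4, J:3, K:4, L:2
C, J have odd degree; an Eulerian circuit needs every degree to be even, so none exists.

No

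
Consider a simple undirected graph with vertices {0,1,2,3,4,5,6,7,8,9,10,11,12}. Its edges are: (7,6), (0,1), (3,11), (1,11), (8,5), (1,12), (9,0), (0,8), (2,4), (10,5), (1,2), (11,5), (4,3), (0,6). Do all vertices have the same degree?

No

Degrees: 0:4, 1:4, 2:2, 3:2, 4:2, 5:3, 6:2, 7:1, 8:2, 9:1, 10:1, 11:3, 12:1
Degrees are not all equal (e.g. deg(7)=1 but deg(0)=4); not regular.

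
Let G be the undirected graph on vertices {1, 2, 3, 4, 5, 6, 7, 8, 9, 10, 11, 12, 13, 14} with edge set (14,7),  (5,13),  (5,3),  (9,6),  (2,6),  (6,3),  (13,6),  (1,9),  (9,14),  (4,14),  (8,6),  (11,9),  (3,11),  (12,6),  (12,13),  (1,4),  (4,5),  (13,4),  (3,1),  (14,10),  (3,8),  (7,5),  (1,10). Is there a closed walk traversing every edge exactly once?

Degrees: 1:4, 2:1, 3:5, 4:4, 5:4, 6:6, 7:2, 8:2, 9:4, 10:2, 11:2, 12:2, 13:4, 14:4
Vertices with odd degree: 2, 3. An Eulerian circuit requires all degrees even.

No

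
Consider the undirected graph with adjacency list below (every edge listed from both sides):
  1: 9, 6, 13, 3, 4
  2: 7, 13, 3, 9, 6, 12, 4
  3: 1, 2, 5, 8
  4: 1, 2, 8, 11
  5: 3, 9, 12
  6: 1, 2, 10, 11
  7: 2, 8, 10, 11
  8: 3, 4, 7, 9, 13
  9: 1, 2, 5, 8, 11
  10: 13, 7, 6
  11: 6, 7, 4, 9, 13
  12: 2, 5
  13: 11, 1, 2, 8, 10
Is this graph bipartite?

Partition the vertices as {3, 4, 6, 7, 9, 12, 13} vs {1, 2, 5, 8, 10, 11}. Each listed edge has one endpoint in each part, so the graph is bipartite.

Yes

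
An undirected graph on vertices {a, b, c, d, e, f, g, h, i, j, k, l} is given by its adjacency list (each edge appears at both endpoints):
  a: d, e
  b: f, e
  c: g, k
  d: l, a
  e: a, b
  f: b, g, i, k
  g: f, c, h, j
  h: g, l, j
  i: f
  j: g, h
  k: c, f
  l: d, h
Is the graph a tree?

No

The graph has 12 vertices and 14 edges.
A tree on 12 vertices has exactly 11 edges; this graph has 14, so it contains a cycle and is not a tree.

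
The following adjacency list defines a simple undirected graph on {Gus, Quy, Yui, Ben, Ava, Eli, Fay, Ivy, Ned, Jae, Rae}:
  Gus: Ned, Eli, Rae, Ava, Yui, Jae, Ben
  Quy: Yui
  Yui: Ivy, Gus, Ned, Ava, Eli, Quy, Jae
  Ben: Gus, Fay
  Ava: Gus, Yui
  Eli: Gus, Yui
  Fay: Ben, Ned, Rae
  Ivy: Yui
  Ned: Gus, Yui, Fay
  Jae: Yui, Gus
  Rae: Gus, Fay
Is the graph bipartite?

No

The cycle Gus-Yui-Ned-Gus has length 3, which is odd, so the graph is not bipartite.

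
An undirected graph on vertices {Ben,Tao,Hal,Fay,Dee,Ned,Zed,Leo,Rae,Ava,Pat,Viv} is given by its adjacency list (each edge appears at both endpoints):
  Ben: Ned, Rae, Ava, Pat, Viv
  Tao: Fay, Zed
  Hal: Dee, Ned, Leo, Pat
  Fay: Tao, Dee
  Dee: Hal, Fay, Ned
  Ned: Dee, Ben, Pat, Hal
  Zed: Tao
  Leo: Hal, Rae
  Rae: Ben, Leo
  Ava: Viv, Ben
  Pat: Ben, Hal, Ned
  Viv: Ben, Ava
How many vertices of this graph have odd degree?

Degrees: Ben:5, Tao:2, Hal:4, Fay:2, Dee:3, Ned:4, Zed:1, Leo:2, Rae:2, Ava:2, Pat:3, Viv:2
Odd-degree vertices: Ben, Dee, Zed, Pat.

4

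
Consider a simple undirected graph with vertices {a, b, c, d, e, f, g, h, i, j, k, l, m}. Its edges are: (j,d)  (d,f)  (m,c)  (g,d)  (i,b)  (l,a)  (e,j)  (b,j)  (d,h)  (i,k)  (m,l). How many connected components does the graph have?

2

Component: {a, c, l, m}
Component: {b, d, e, f, g, h, i, j, k}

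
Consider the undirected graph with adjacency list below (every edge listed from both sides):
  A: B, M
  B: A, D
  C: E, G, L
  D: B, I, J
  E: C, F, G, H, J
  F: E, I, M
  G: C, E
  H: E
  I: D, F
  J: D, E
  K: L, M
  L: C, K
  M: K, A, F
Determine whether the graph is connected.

A breadth-first search from A visits A, B, M, D, F, K, I, J, E, L, C, H, G — all 13 vertices — so the graph is connected.

Yes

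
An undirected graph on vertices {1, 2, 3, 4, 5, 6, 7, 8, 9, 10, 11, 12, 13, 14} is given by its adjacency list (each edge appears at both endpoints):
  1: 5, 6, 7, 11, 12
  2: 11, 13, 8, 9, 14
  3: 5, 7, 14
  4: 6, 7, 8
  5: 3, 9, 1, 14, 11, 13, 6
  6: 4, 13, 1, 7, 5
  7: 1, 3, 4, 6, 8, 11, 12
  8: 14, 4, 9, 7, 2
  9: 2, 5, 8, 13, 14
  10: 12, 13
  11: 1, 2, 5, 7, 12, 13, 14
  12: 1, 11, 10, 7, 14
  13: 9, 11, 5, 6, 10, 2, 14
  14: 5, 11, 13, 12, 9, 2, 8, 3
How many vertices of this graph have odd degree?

12

Degrees: 1:5, 2:5, 3:3, 4:3, 5:7, 6:5, 7:7, 8:5, 9:5, 10:2, 11:7, 12:5, 13:7, 14:8
Odd-degree vertices: 1, 2, 3, 4, 5, 6, 7, 8, 9, 11, 12, 13.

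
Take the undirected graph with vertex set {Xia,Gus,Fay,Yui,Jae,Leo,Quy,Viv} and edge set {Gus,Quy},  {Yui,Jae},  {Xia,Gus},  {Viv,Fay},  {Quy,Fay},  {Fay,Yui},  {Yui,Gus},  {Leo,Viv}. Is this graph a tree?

The graph has 8 vertices and 8 edges.
Connected but with 8 > 7 edges, so it has a cycle and is not a tree.

No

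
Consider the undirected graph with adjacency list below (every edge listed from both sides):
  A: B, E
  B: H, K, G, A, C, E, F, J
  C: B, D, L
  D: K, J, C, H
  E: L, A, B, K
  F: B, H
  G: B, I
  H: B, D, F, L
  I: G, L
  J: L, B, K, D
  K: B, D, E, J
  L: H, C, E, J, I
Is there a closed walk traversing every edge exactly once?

Degrees: A:2, B:8, C:3, D:4, E:4, F:2, G:2, H:4, I:2, J:4, K:4, L:5
Vertices with odd degree: C, L. An Eulerian circuit requires all degrees even.

No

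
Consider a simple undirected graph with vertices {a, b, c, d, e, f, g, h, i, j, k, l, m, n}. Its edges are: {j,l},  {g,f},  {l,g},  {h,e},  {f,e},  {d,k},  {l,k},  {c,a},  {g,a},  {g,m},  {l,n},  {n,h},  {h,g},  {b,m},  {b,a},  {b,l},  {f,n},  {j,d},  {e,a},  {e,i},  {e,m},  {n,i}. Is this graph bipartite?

Yes

A valid 2-coloring puts {b, c, e, g, j, k, n} on one side and {a, d, f, h, i, l, m} on the other; every edge crosses between the two sides.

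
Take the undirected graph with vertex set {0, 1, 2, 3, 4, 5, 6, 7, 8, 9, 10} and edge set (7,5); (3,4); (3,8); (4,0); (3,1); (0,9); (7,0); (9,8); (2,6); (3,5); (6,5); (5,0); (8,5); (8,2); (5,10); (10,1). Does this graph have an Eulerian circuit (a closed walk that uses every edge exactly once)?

Degrees: 0:4, 1:2, 2:2, 3:4, 4:2, 5:6, 6:2, 7:2, 8:4, 9:2, 10:2
All degrees are even and the non-isolated vertices are connected — an Eulerian circuit exists.

Yes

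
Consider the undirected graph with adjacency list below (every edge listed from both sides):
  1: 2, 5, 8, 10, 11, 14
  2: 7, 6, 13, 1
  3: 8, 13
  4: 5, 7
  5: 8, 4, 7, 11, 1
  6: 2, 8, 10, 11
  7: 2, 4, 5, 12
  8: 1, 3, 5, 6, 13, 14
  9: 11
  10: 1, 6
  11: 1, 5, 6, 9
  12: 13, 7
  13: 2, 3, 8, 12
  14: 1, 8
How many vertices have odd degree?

Degrees: 1:6, 2:4, 3:2, 4:2, 5:5, 6:4, 7:4, 8:6, 9:1, 10:2, 11:4, 12:2, 13:4, 14:2
Odd-degree vertices: 5, 9.

2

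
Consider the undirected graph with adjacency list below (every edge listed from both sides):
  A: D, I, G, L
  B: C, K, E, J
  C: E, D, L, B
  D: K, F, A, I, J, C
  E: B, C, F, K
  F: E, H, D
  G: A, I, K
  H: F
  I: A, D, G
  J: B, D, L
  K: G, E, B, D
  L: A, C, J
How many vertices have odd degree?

6

Degrees: A:4, B:4, C:4, D:6, E:4, F:3, G:3, H:1, I:3, J:3, K:4, L:3
Odd-degree vertices: F, G, H, I, J, L.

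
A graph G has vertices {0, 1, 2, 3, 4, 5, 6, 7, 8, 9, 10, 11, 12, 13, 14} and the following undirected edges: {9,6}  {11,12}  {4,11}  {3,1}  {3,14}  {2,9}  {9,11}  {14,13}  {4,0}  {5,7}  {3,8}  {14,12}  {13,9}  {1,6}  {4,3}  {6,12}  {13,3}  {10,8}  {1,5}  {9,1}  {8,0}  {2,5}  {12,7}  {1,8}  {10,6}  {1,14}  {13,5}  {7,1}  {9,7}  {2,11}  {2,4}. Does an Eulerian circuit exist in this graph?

Degrees: 0:2, 1:7, 2:4, 3:5, 4:4, 5:4, 6:4, 7:4, 8:4, 9:6, 10:2, 11:4, 12:4, 13:4, 14:4
1, 3 have odd degree; an Eulerian circuit needs every degree to be even, so none exists.

No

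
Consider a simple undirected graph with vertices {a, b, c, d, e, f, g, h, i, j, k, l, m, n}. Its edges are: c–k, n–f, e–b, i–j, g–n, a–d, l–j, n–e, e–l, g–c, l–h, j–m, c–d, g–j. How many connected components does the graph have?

1

Component: {a, b, c, d, e, f, g, h, i, j, k, l, m, n}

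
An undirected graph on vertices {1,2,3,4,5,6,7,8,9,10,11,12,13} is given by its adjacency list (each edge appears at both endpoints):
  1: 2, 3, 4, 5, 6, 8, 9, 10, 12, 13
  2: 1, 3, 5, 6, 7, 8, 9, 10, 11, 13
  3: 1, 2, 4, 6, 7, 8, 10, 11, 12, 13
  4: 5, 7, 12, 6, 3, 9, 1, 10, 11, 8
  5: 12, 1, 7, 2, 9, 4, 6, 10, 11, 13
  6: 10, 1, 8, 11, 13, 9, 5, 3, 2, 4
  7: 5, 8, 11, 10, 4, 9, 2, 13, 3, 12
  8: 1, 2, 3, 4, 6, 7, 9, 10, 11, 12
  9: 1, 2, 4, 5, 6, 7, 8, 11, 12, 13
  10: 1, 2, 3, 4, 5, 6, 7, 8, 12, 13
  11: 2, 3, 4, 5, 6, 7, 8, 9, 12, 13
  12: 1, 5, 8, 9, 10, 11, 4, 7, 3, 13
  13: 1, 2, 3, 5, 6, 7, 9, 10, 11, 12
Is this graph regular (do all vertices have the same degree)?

Yes

Degrees: 1:10, 2:10, 3:10, 4:10, 5:10, 6:10, 7:10, 8:10, 9:10, 10:10, 11:10, 12:10, 13:10
All degrees equal 10; the graph is regular.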